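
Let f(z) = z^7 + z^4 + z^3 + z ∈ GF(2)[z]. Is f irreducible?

Check for roots in GF(2): f(0) = 0 → root; f(1) = 0 → root.
f(0) = 0, so (z) divides f(z); f is reducible.

No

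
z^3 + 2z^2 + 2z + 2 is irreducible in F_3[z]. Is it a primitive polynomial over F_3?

Write f(z) = z^3 + 2z^2 + 2z + 2.
|GF(3^3)^×| = 3^3 − 1 = 26. Prime factorization: 26 = 2·13.
f is primitive ⇔ z has order 26 in GF(3)[z]/(f), i.e. z^(26/q) ≠ 1 for each prime q | 26.
z^(13) mod f = 1
z^(2) mod f = z^2.
Since z^(13) = 1, the order of z divides 13 < 26; not primitive.

No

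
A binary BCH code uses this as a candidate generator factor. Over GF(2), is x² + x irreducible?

No

Write m(x) = x² + x.
Check for roots in GF(2): m(0) = 0 → root; m(1) = 0 → root.
m(0) = 0, so (x) divides m(x); m is reducible.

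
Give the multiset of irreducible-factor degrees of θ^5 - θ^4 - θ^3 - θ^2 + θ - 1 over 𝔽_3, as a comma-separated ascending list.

5

Write h(θ) = θ^5 - θ^4 - θ^3 - θ^2 + θ - 1.
Roots in 𝔽_3: h(0) = 2; h(1) = 1; h(2) = 2.
Complete factorization: h(θ) = (θ^5 - θ^4 - θ^3 - θ^2 + θ - 1).
Factor degrees with multiplicity: 5 = 5.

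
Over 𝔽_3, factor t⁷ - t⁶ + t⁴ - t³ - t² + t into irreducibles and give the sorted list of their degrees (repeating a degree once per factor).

1, 1, 2, 3

Write f(t) = t⁷ - t⁶ + t⁴ - t³ - t² + t.
Roots in 𝔽_3: f(0) = 0 → root; f(1) = 0 → root; f(2) = 1.
Linear factors from roots: (t), (t - 1).
Complete factorization: f(t) = (t)·(t - 1)·(t² - t - 1)·(t³ + t² - t + 1).
Factor degrees with multiplicity: 1 + 1 + 2 + 3 = 7.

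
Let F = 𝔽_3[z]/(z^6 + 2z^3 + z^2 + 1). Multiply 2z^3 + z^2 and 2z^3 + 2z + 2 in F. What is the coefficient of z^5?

Multiply in 𝔽_3[z]: (2z^3 + z^2)·(2z^3 + 2z + 2) = z^6 + 2z^5 + z^4 + 2z^2.
Reduce using z^6 ≡ z^3 + 2z^2 + 2 (mod z^6 + 2z^3 + z^2 + 1).
Reduced: 2z^5 + z^4 + z^3 + z^2 + 2.

2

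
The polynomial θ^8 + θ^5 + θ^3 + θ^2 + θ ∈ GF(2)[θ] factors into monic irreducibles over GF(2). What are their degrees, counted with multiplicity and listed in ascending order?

Write f(θ) = θ^8 + θ^5 + θ^3 + θ^2 + θ.
Roots in GF(2): f(0) = 0 → root; f(1) = 1.
Linear factors from roots: (θ).
Complete factorization: f(θ) = (θ)·(θ^2 + θ + 1)^2·(θ^3 + θ + 1).
Factor degrees with multiplicity: 1 + 2 + 2 + 3 = 8.

1, 2, 2, 3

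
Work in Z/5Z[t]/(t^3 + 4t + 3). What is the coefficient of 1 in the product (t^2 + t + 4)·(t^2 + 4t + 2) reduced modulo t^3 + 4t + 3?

Multiply in Z/5Z[t]: (t^2 + t + 4)·(t^2 + 4t + 2) = t^4 + 3t + 3.
Reduce using t^3 ≡ t + 2 (mod t^3 + 4t + 3).
Reduced: t^2 + 3.

3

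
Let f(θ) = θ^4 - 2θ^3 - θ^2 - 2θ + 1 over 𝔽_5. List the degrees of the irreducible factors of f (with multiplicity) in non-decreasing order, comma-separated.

Roots in 𝔽_5: f(0) = 1; f(1) = 2; f(2) = 3; f(3) = 3; f(4) = 0 → root.
Linear factors from roots: (θ + 1).
Complete factorization: f(θ) = (θ + 1)^2·(θ^2 + θ + 1).
Factor degrees with multiplicity: 1 + 1 + 2 = 4.

1, 1, 2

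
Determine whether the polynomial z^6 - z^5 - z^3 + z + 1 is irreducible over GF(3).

No

Write P(z) = z^6 - z^5 - z^3 + z + 1.
Check for roots in GF(3): P(0) = 1; P(1) = 1; P(2) = 0 → root.
P(2) = 0, so (z − 2) divides P(z); P is reducible.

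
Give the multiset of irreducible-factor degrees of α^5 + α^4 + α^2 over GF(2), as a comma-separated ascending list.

1, 1, 3

Write f(α) = α^5 + α^4 + α^2.
Roots in GF(2): f(0) = 0 → root; f(1) = 1.
Linear factors from roots: (α).
Complete factorization: f(α) = (α)^2·(α^3 + α^2 + 1).
Factor degrees with multiplicity: 1 + 1 + 3 = 5.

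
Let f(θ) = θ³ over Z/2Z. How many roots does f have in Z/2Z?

1

Evaluate at each of the 2 elements of Z/2Z:
f(0) = 0 → root; f(1) = 1.
Roots: {0}.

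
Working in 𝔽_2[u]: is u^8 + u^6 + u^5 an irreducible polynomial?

Write m(u) = u^8 + u^6 + u^5.
Check for roots in 𝔽_2: m(0) = 0 → root; m(1) = 1.
m(0) = 0, so (u) divides m(u); m is reducible.

No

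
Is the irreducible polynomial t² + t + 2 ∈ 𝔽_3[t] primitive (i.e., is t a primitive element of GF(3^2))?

Yes

Write f(t) = t² + t + 2.
|GF(3^2)^×| = 3^2 − 1 = 8. Prime factorization: 8 = 2^3.
f is primitive ⇔ t has order 8 in GF(3)[t]/(f), i.e. t^(8/q) ≠ 1 for each prime q | 8.
t^(4) mod f = 2.
None equal 1, so t has full order 8; f is primitive.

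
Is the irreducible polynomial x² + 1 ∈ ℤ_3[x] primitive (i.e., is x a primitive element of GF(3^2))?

No

Write f(x) = x² + 1.
|GF(3^2)^×| = 3^2 − 1 = 8. Prime factorization: 8 = 2^3.
f is primitive ⇔ x has order 8 in GF(3)[x]/(f), i.e. x^(8/q) ≠ 1 for each prime q | 8.
x^(4) mod f = 1
Since x^(4) = 1, the order of x divides 4 < 8; not primitive.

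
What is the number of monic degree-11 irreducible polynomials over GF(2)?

186

x^(2^11) − x is the product of all monic irreducibles of degree dividing 11; Möbius inversion gives N = (1/11) Σ μ(11/d)·2^d.
Divisors of 11: 1, 11; μ(11/d) for each: -1, 1.
Σ = − 2^1 + 2^11 = 2046.
N = 2046/11 = 186.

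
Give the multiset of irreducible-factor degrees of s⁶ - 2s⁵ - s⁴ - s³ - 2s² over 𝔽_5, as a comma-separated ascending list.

Write g(s) = s⁶ - 2s⁵ - s⁴ - s³ - 2s².
Roots in 𝔽_5: g(0) = 0 → root; g(1) = 0 → root; g(2) = 3; g(3) = 2; g(4) = 1.
Linear factors from roots: (s), (s - 1).
Complete factorization: g(s) = (s)^2·(s - 1)^2·(s² - 2).
Factor degrees with multiplicity: 1 + 1 + 1 + 1 + 2 = 6.

1, 1, 1, 1, 2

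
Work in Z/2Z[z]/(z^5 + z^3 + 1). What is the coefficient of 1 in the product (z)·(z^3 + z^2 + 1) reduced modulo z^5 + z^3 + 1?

Multiply in Z/2Z[z]: (z)·(z^3 + z^2 + 1) = z^4 + z^3 + z.
Reduced: z^4 + z^3 + z.

0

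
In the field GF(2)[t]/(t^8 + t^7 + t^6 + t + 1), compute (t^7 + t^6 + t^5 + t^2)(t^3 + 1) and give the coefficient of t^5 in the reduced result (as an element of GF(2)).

0

Multiply in GF(2)[t]: (t^7 + t^6 + t^5 + t^2)·(t^3 + 1) = t^10 + t^9 + t^8 + t^7 + t^6 + t^2.
Reduce using t^8 ≡ t^7 + t^6 + t + 1 (mod t^8 + t^7 + t^6 + t + 1).
Reduced: t^7 + t^6 + t^3.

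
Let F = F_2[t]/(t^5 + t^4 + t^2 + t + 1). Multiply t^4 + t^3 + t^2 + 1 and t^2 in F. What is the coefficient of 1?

Multiply in F_2[t]: (t^4 + t^3 + t^2 + 1)·(t^2) = t^6 + t^5 + t^4 + t^2.
Reduce using t^5 ≡ t^4 + t^2 + t + 1 (mod t^5 + t^4 + t^2 + t + 1).
Reduced: t^4 + t^3 + t.

0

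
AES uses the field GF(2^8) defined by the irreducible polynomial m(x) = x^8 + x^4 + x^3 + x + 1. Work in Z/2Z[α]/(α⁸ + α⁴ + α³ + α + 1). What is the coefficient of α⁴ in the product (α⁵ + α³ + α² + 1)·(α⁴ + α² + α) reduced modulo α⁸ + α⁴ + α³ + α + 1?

Multiply in Z/2Z[α]: (α⁵ + α³ + α² + 1)·(α⁴ + α² + α) = α⁹ + α⁵ + α⁴ + α³ + α² + α.
Reduce using α⁸ ≡ α⁴ + α³ + α + 1 (mod α⁸ + α⁴ + α³ + α + 1).
Reduced: α³.

0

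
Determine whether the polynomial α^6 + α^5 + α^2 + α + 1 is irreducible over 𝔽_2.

Write f(α) = α^6 + α^5 + α^2 + α + 1.
Check for roots in 𝔽_2: f(0) = 1; f(1) = 1.
No roots, so no linear factors.
Monic irreducibles of degree 2 over GF(2): α^2 + α + 1.
None of them divide f (all give nonzero remainder).
Monic irreducibles of degree 3 over GF(2): α^3 + α + 1, α^3 + α^2 + 1.
None of them divide f (all give nonzero remainder).
No irreducible factor of degree ≤ 3 exists, so f is irreducible over GF(2).

Yes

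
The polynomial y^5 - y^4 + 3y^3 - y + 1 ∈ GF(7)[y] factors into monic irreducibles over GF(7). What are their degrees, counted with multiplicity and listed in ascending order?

Write f(y) = y^5 - y^4 + 3y^3 - y + 1.
Complete factorization: f(y) = (y^5 - y^4 + 3y^3 - y + 1).
Factor degrees with multiplicity: 5 = 5.

5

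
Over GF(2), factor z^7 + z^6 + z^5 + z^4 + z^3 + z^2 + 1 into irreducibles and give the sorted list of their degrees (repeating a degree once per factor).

7

Write f(z) = z^7 + z^6 + z^5 + z^4 + z^3 + z^2 + 1.
Roots in GF(2): f(0) = 1; f(1) = 1.
Complete factorization: f(z) = (z^7 + z^6 + z^5 + z^4 + z^3 + z^2 + 1).
Factor degrees with multiplicity: 7 = 7.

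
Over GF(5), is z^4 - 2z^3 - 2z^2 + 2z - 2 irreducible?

Yes

Write h(z) = z^4 - 2z^3 - 2z^2 + 2z - 2.
Check for roots in GF(5): h(0) = 3; h(1) = 2; h(2) = 4; h(3) = 3; h(4) = 2.
No roots, so no linear factors.
Degree-2 irreducible divisors: test the 10 monic irreducibles of degree 2 over GF(5).
None of them divide h (all give nonzero remainder).
No irreducible factor of degree ≤ 2 exists, so h is irreducible over GF(5).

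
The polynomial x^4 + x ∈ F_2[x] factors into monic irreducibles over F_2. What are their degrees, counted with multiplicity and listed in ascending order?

Write h(x) = x^4 + x.
Roots in F_2: h(0) = 0 → root; h(1) = 0 → root.
Linear factors from roots: (x), (x + 1).
Complete factorization: h(x) = (x)·(x + 1)·(x^2 + x + 1).
Factor degrees with multiplicity: 1 + 1 + 2 = 4.

1, 1, 2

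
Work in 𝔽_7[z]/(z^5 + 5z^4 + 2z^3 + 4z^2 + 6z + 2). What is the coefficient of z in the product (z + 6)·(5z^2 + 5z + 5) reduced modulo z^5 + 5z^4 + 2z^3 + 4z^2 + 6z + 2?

Multiply in 𝔽_7[z]: (z + 6)·(5z^2 + 5z + 5) = 5z^3 + 2.
Reduced: 5z^3 + 2.

0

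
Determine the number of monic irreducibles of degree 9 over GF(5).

217000

By the necklace-counting formula, N_5(9) = (1/9) Σ_{d|9} μ(9/d)·5^d.
Divisors of 9: 1, 3, 9; μ(9/d) for each: 0, -1, 1.
Σ = − 5^3 + 5^9 = 1953000.
N = 1953000/9 = 217000.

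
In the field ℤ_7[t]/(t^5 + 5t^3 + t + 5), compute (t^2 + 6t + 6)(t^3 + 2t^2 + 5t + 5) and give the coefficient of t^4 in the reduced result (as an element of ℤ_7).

1

Multiply in ℤ_7[t]: (t^2 + 6t + 6)·(t^3 + 2t^2 + 5t + 5) = t^5 + t^4 + 2t^3 + 5t^2 + 4t + 2.
Reduce using t^5 ≡ 2t^3 + 6t + 2 (mod t^5 + 5t^3 + t + 5).
Reduced: t^4 + 4t^3 + 5t^2 + 3t + 4.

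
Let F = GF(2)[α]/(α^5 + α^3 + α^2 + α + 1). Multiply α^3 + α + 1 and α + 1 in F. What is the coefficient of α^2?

1

Multiply in GF(2)[α]: (α^3 + α + 1)·(α + 1) = α^4 + α^3 + α^2 + 1.
Reduced: α^4 + α^3 + α^2 + 1.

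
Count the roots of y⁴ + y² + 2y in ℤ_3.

2

Write f(y) = y⁴ + y² + 2y.
Evaluate at each of the 3 elements of ℤ_3:
f(0) = 0 → root; f(1) = 1; f(2) = 0 → root.
Roots: {0, 2}.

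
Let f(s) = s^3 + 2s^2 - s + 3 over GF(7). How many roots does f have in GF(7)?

Evaluate at each of the 7 elements of GF(7):
f(0) = 3; f(1) = 5; f(2) = 3; f(3) = 3; f(4) = 4; f(5) = 5; f(6) = 5.
No element is a root.

0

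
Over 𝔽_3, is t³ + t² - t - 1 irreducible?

Write f(t) = t³ + t² - t - 1.
Check for roots in 𝔽_3: f(0) = 2; f(1) = 0 → root; f(2) = 0 → root.
f(1) = 0, so (t − 1) divides f(t); f is reducible.

No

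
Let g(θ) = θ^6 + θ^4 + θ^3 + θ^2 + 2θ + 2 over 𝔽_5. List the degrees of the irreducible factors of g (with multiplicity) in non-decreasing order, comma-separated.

Roots in 𝔽_5: g(0) = 2; g(1) = 3; g(2) = 3; g(3) = 4; g(4) = 2.
Complete factorization: g(θ) = (θ^2 + 2θ - 2)·(θ^4 - 2θ^3 + 2θ^2 - 2θ - 1).
Factor degrees with multiplicity: 2 + 4 = 6.

2, 4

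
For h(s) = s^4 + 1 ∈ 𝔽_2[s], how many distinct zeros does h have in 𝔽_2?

Evaluate at each of the 2 elements of 𝔽_2:
h(0) = 1; h(1) = 0 → root.
Roots: {1}.

1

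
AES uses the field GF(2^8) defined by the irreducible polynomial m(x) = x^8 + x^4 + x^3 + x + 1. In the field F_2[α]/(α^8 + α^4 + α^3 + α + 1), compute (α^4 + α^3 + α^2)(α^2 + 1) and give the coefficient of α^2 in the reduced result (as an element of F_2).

1

Multiply in F_2[α]: (α^4 + α^3 + α^2)·(α^2 + 1) = α^6 + α^5 + α^3 + α^2.
Reduced: α^6 + α^5 + α^3 + α^2.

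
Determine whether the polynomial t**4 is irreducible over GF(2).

No

Write P(t) = t**4.
Check for roots in GF(2): P(0) = 0 → root; P(1) = 1.
P(0) = 0, so (t) divides P(t); P is reducible.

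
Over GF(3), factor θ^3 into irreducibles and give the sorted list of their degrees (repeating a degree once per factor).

Write h(θ) = θ^3.
Roots in GF(3): h(0) = 0 → root; h(1) = 1; h(2) = 2.
Linear factors from roots: (θ).
Complete factorization: h(θ) = (θ)^3.
Factor degrees with multiplicity: 1 + 1 + 1 = 3.

1, 1, 1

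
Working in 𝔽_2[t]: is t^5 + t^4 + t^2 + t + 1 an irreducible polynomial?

Write g(t) = t^5 + t^4 + t^2 + t + 1.
Check for roots in 𝔽_2: g(0) = 1; g(1) = 1.
No roots, so no linear factors.
Monic irreducibles of degree 2 over GF(2): t^2 + t + 1.
None of them divide g (all give nonzero remainder).
No irreducible factor of degree ≤ 2 exists, so g is irreducible over GF(2).

Yes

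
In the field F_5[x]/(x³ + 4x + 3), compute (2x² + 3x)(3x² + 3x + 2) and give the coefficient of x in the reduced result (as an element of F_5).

3

Multiply in F_5[x]: (2x² + 3x)·(3x² + 3x + 2) = x⁴ + 3x² + x.
Reduce using x³ ≡ x + 2 (mod x³ + 4x + 3).
Reduced: 4x² + 3x.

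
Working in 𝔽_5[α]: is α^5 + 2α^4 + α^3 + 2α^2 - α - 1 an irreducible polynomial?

Yes

Write g(α) = α^5 + 2α^4 + α^3 + 2α^2 - α - 1.
Check for roots in 𝔽_5: g(0) = 4; g(1) = 4; g(2) = 2; g(3) = 1; g(4) = 2.
No roots, so no linear factors.
Degree-2 irreducible divisors: test the 10 monic irreducibles of degree 2 over GF(5).
None of them divide g (all give nonzero remainder).
No irreducible factor of degree ≤ 2 exists, so g is irreducible over GF(5).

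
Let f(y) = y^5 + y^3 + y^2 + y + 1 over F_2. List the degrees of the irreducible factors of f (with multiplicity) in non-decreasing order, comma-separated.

5

Roots in F_2: f(0) = 1; f(1) = 1.
Complete factorization: f(y) = (y^5 + y^3 + y^2 + y + 1).
Factor degrees with multiplicity: 5 = 5.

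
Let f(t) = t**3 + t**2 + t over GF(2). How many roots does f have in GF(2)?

Evaluate at each of the 2 elements of GF(2):
f(0) = 0 → root; f(1) = 1.
Roots: {0}.

1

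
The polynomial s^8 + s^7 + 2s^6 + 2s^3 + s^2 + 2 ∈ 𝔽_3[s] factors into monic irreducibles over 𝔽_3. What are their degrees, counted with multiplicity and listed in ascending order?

Write h(s) = s^8 + s^7 + 2s^6 + 2s^3 + s^2 + 2.
Roots in 𝔽_3: h(0) = 2; h(1) = 0 → root; h(2) = 0 → root.
Linear factors from roots: (s + 2), (s + 1).
Complete factorization: h(s) = (s + 2)·(s + 1)^2·(s^2 + 1)·(s^3 + 2s + 1).
Factor degrees with multiplicity: 1 + 1 + 1 + 2 + 3 = 8.

1, 1, 1, 2, 3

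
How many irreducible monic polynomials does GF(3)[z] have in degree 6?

116

By the necklace-counting formula, N_3(6) = (1/6) Σ_{d|6} μ(6/d)·3^d.
Divisors of 6: 1, 2, 3, 6; μ(6/d) for each: 1, -1, -1, 1.
Σ = 3^1 − 3^2 − 3^3 + 3^6 = 696.
N = 696/6 = 116.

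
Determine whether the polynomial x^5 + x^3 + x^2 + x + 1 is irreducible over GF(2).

Write g(x) = x^5 + x^3 + x^2 + x + 1.
Check for roots in GF(2): g(0) = 1; g(1) = 1.
No roots, so no linear factors.
Monic irreducibles of degree 2 over GF(2): x^2 + x + 1.
None of them divide g (all give nonzero remainder).
No irreducible factor of degree ≤ 2 exists, so g is irreducible over GF(2).

Yes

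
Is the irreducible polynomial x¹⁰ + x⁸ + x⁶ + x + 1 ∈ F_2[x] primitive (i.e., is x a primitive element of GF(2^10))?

Yes

Write f(x) = x¹⁰ + x⁸ + x⁶ + x + 1.
|GF(2^10)^×| = 2^10 − 1 = 1023. Prime factorization: 1023 = 3·11·31.
f is primitive ⇔ x has order 1023 in GF(2)[x]/(f), i.e. x^(1023/q) ≠ 1 for each prime q | 1023.
x^(341) mod f = x⁹ + x⁷ + x⁶ + x⁵ + x⁴ + x³ + x.
x^(93) mod f = x⁹ + x⁷ + x⁴ + x³ + x².
x^(33) mod f = x⁸ + x⁷ + x⁴ + x.
None equal 1, so x has full order 1023; f is primitive.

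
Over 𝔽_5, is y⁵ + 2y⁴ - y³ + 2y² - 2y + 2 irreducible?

Yes

Write P(y) = y⁵ + 2y⁴ - y³ + 2y² - 2y + 2.
Check for roots in 𝔽_5: P(0) = 2; P(1) = 4; P(2) = 2; P(3) = 2; P(4) = 3.
No roots, so no linear factors.
Degree-2 irreducible divisors: test the 10 monic irreducibles of degree 2 over GF(5).
None of them divide P (all give nonzero remainder).
No irreducible factor of degree ≤ 2 exists, so P is irreducible over GF(5).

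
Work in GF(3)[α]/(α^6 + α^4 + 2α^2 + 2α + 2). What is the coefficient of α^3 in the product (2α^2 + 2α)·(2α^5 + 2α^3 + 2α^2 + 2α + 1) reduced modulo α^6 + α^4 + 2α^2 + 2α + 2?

Multiply in GF(3)[α]: (2α^2 + 2α)·(2α^5 + 2α^3 + 2α^2 + 2α + 1) = α^7 + α^6 + α^5 + 2α^4 + 2α^3 + 2α.
Reduce using α^6 ≡ 2α^4 + α^2 + α + 1 (mod α^6 + α^4 + 2α^2 + 2α + 2).
Reduced: α^4 + 2α^2 + α + 1.

0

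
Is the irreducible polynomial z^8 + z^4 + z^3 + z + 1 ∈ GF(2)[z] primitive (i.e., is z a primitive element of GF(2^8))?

Write f(z) = z^8 + z^4 + z^3 + z + 1.
|GF(2^8)^×| = 2^8 − 1 = 255. Prime factorization: 255 = 3·5·17.
f is primitive ⇔ z has order 255 in GF(2)[z]/(f), i.e. z^(255/q) ≠ 1 for each prime q | 255.
z^(85) mod f = z^7 + z^5 + z^4 + z^3 + z^2 + 1.
z^(51) mod f = 1
z^(15) mod f = z^5 + z^3 + z^2 + z + 1.
Since z^(51) = 1, the order of z divides 51 < 255; not primitive.

No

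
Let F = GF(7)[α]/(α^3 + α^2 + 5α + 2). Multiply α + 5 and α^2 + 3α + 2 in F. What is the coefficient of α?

Multiply in GF(7)[α]: (α + 5)·(α^2 + 3α + 2) = α^3 + α^2 + 3α + 3.
Reduce using α^3 ≡ 6α^2 + 2α + 5 (mod α^3 + α^2 + 5α + 2).
Reduced: 5α + 1.

5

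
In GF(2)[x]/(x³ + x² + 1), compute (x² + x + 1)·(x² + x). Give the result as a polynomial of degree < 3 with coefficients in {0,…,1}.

x^2 + 1

Multiply in GF(2)[x]: (x² + x + 1)·(x² + x) = x⁴ + x.
Reduce using x³ ≡ x² + 1 (mod x³ + x² + 1).
Reduced: x² + 1.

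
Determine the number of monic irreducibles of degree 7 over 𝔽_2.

18

By the necklace-counting formula, N_2(7) = (1/7) Σ_{d|7} μ(7/d)·2^d.
Divisors of 7: 1, 7; μ(7/d) for each: -1, 1.
Σ = − 2^1 + 2^7 = 126.
N = 126/7 = 18.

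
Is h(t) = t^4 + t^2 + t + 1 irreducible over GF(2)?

Check for roots in GF(2): h(0) = 1; h(1) = 0 → root.
h(1) = 0, so (t − 1) divides h(t); h is reducible.

No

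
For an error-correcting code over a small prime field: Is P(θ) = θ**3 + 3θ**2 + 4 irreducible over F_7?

Check for roots in F_7: P(0) = 4; P(1) = 1; P(2) = 3; P(3) = 2; P(4) = 4; P(5) = 1; P(6) = 6.
No roots. A degree-3 polynomial over a field with no linear factor is irreducible.

Yes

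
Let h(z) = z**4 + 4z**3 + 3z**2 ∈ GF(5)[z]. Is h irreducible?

Check for roots in GF(5): h(0) = 0 → root; h(1) = 3; h(2) = 0 → root; h(3) = 1; h(4) = 0 → root.
h(0) = 0, so (z) divides h(z); h is reducible.

No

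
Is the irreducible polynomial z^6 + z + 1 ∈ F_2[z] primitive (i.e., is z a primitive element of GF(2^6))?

Yes

Write f(z) = z^6 + z + 1.
|GF(2^6)^×| = 2^6 − 1 = 63. Prime factorization: 63 = 3^2·7.
f is primitive ⇔ z has order 63 in GF(2)[z]/(f), i.e. z^(63/q) ≠ 1 for each prime q | 63.
z^(21) mod f = z^5 + z^4 + z^3 + z + 1.
z^(9) mod f = z^4 + z^3.
None equal 1, so z has full order 63; f is primitive.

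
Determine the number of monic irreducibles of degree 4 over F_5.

x^(5^4) − x is the product of all monic irreducibles of degree dividing 4; Möbius inversion gives N = (1/4) Σ μ(4/d)·5^d.
Divisors of 4: 1, 2, 4; μ(4/d) for each: 0, -1, 1.
Σ = − 5^2 + 5^4 = 600.
N = 600/4 = 150.

150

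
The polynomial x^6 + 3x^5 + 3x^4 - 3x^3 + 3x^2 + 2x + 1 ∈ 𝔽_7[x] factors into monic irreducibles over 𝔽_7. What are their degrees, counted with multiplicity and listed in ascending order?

1, 2, 3

Write f(x) = x^6 + 3x^5 + 3x^4 - 3x^3 + 3x^2 + 2x + 1.
Linear factors from roots: (x + 2).
Complete factorization: f(x) = (x + 2)·(x^2 + 2x + 2)·(x^3 - x^2 + x + 2).
Factor degrees with multiplicity: 1 + 2 + 3 = 6.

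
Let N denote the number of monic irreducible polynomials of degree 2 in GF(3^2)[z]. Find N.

36

x^(9^2) − x is the product of all monic irreducibles of degree dividing 2; Möbius inversion gives N = (1/2) Σ μ(2/d)·9^d.
Divisors of 2: 1, 2; μ(2/d) for each: -1, 1.
Σ = − 9^1 + 9^2 = 72.
N = 72/2 = 36.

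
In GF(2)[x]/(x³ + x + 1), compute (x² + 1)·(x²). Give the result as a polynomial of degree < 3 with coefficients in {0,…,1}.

x

Multiply in GF(2)[x]: (x² + 1)·(x²) = x⁴ + x².
Reduce using x³ ≡ x + 1 (mod x³ + x + 1).
Reduced: x.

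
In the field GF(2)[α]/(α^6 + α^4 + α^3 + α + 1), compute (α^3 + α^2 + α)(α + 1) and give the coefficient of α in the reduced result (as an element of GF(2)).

1

Multiply in GF(2)[α]: (α^3 + α^2 + α)·(α + 1) = α^4 + α.
Reduced: α^4 + α.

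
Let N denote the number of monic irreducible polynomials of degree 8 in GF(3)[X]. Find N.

810

x^(3^8) − x is the product of all monic irreducibles of degree dividing 8; Möbius inversion gives N = (1/8) Σ μ(8/d)·3^d.
Divisors of 8: 1, 2, 4, 8; μ(8/d) for each: 0, 0, -1, 1.
Σ = − 3^4 + 3^8 = 6480.
N = 6480/8 = 810.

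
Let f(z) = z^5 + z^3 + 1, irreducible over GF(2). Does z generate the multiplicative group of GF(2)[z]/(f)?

|GF(2^5)^×| = 2^5 − 1 = 31. Prime factorization: 31 = 31.
f is primitive ⇔ z has order 31 in GF(2)[z]/(f), i.e. z^(31/q) ≠ 1 for each prime q | 31.
z^(1) mod f = z.
None equal 1, so z has full order 31; f is primitive.

Yes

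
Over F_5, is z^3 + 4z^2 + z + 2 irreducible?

Write P(z) = z^3 + 4z^2 + z + 2.
Check for roots in F_5: P(0) = 2; P(1) = 3; P(2) = 3; P(3) = 3; P(4) = 4.
No roots. A degree-3 polynomial over a field with no linear factor is irreducible.

Yes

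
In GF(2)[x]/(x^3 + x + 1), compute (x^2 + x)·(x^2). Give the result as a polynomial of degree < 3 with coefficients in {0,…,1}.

Multiply in GF(2)[x]: (x^2 + x)·(x^2) = x^4 + x^3.
Reduce using x^3 ≡ x + 1 (mod x^3 + x + 1).
Reduced: x^2 + 1.

x^2 + 1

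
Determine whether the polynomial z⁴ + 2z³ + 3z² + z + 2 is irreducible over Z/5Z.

Write g(z) = z⁴ + 2z³ + 3z² + z + 2.
Check for roots in Z/5Z: g(0) = 2; g(1) = 4; g(2) = 3; g(3) = 2; g(4) = 3.
No roots, so no linear factors.
Degree-2 irreducible divisors: test the 10 monic irreducibles of degree 2 over GF(5).
None of them divide g (all give nonzero remainder).
No irreducible factor of degree ≤ 2 exists, so g is irreducible over GF(5).

Yes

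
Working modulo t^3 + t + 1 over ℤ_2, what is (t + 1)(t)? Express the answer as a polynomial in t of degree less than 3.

t^2 + t

Multiply in ℤ_2[t]: (t + 1)·(t) = t^2 + t.
Reduced: t^2 + t.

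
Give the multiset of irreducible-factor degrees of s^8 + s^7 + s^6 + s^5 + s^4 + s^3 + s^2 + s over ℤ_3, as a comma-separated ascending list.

1, 1, 2, 2, 2

Write f(s) = s^8 + s^7 + s^6 + s^5 + s^4 + s^3 + s^2 + s.
Roots in ℤ_3: f(0) = 0 → root; f(1) = 2; f(2) = 0 → root.
Linear factors from roots: (s), (s + 1).
Complete factorization: f(s) = (s)·(s + 1)·(s^2 + 1)·(s^2 + s - 1)·(s^2 - s - 1).
Factor degrees with multiplicity: 1 + 1 + 2 + 2 + 2 = 8.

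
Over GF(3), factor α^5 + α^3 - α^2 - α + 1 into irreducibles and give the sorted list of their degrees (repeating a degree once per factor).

Write g(α) = α^5 + α^3 - α^2 - α + 1.
Roots in GF(3): g(0) = 1; g(1) = 1; g(2) = 2.
Complete factorization: g(α) = (α^5 + α^3 - α^2 - α + 1).
Factor degrees with multiplicity: 5 = 5.

5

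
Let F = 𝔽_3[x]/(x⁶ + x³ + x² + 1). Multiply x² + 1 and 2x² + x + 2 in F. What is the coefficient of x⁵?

0

Multiply in 𝔽_3[x]: (x² + 1)·(2x² + x + 2) = 2x⁴ + x³ + x² + x + 2.
Reduced: 2x⁴ + x³ + x² + x + 2.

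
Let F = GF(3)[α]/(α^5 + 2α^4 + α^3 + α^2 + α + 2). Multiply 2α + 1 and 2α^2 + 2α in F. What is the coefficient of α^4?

Multiply in GF(3)[α]: (2α + 1)·(2α^2 + 2α) = α^3 + 2α.
Reduced: α^3 + 2α.

0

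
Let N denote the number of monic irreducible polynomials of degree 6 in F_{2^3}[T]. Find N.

The number of monic irreducibles of degree 6 over GF(8) is (1/6)·Σ_{d∣6} μ(6/d) 8^d.
Divisors of 6: 1, 2, 3, 6; μ(6/d) for each: 1, -1, -1, 1.
Σ = 8^1 − 8^2 − 8^3 + 8^6 = 261576.
N = 261576/6 = 43596.

43596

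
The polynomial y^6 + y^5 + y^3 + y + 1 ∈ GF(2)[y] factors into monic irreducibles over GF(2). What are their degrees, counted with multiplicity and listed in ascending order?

2, 2, 2

Write f(y) = y^6 + y^5 + y^3 + y + 1.
Roots in GF(2): f(0) = 1; f(1) = 1.
Complete factorization: f(y) = (y^2 + y + 1)^3.
Factor degrees with multiplicity: 2 + 2 + 2 = 6.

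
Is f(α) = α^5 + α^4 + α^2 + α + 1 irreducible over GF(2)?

Yes

Check for roots in GF(2): f(0) = 1; f(1) = 1.
No roots, so no linear factors.
Monic irreducibles of degree 2 over GF(2): α^2 + α + 1.
None of them divide f (all give nonzero remainder).
No irreducible factor of degree ≤ 2 exists, so f is irreducible over GF(2).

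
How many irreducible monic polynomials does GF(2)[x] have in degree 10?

By the necklace-counting formula, N_2(10) = (1/10) Σ_{d|10} μ(10/d)·2^d.
Divisors of 10: 1, 2, 5, 10; μ(10/d) for each: 1, -1, -1, 1.
Σ = 2^1 − 2^2 − 2^5 + 2^10 = 990.
N = 990/10 = 99.

99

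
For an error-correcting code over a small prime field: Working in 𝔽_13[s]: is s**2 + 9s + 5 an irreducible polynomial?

No

Write m(s) = s**2 + 9s + 5.
Check each element of 𝔽_13 for a root: m(0)=5, m(1)=2, m(2)=1, m(3)=2, m(4)=5, m(5)=10, m(6)=4, m(7)=0, m(8)=11, m(9)=11, m(10)=0, m(11)=4, m(12)=10.
m(7) = 0, so (s − 7) divides m(s); m is reducible.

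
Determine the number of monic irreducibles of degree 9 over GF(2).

Gauss's count: N_{2}(9) = (1/9) Σ_{d|9} μ(9/d)·2^d.
Divisors of 9: 1, 3, 9; μ(9/d) for each: 0, -1, 1.
Σ = − 2^3 + 2^9 = 504.
N = 504/9 = 56.

56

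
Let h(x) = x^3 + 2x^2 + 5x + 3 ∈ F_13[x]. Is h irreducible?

Yes

Check each element of F_13 for a root: h(0)=3, h(1)=11, h(2)=3, h(3)=11, h(4)=2, h(5)=8, h(6)=9, h(7)=11, h(8)=7, h(9)=3, h(10)=5, h(11)=6, h(12)=12.
No roots. A degree-3 polynomial over a field with no linear factor is irreducible.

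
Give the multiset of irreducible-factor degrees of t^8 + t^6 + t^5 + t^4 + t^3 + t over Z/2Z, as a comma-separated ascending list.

Write h(t) = t^8 + t^6 + t^5 + t^4 + t^3 + t.
Roots in Z/2Z: h(0) = 0 → root; h(1) = 0 → root.
Linear factors from roots: (t), (t + 1).
Complete factorization: h(t) = (t)·(t + 1)·(t^2 + t + 1)^3.
Factor degrees with multiplicity: 1 + 1 + 2 + 2 + 2 = 8.

1, 1, 2, 2, 2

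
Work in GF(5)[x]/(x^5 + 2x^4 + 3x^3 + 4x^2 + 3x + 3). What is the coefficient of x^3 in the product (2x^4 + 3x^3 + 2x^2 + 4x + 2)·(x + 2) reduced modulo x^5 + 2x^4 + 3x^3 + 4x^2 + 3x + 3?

2

Multiply in GF(5)[x]: (2x^4 + 3x^3 + 2x^2 + 4x + 2)·(x + 2) = 2x^5 + 2x^4 + 3x^3 + 3x^2 + 4.
Reduce using x^5 ≡ 3x^4 + 2x^3 + x^2 + 2x + 2 (mod x^5 + 2x^4 + 3x^3 + 4x^2 + 3x + 3).
Reduced: 3x^4 + 2x^3 + 4x + 3.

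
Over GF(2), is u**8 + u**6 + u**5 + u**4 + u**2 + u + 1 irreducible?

Yes

Write f(u) = u**8 + u**6 + u**5 + u**4 + u**2 + u + 1.
Check for roots in GF(2): f(0) = 1; f(1) = 1.
No roots, so no linear factors.
Monic irreducibles of degree 2 over GF(2): u**2 + u + 1.
None of them divide f (all give nonzero remainder).
Monic irreducibles of degree 3 over GF(2): u**3 + u + 1, u**3 + u**2 + 1.
None of them divide f (all give nonzero remainder).
Monic irreducibles of degree 4 over GF(2): u**4 + u + 1, u**4 + u**3 + 1, u**4 + u**3 + u**2 + u + 1.
None of them divide f (all give nonzero remainder).
No irreducible factor of degree ≤ 4 exists, so f is irreducible over GF(2).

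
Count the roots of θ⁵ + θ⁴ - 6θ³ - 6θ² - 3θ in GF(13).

5

Write h(θ) = θ⁵ + θ⁴ - 6θ³ - 6θ² - 3θ.
Evaluate at each of the 13 elements of GF(13):
h(0) = 0 → root; h(1) = 0 → root; h(2) = 9; h(3) = 8; h(4) = 8; h(5) = 1; h(6) = 2; h(7) = 0 → root; h(8) = 0 → root; h(9) = 0 → root; h(10) = 7; h(11) = 1; h(12) = 3.
Roots: {0, 1, 7, 8, 9}.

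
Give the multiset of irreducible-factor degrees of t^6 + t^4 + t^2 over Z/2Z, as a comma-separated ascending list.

1, 1, 2, 2

Write f(t) = t^6 + t^4 + t^2.
Roots in Z/2Z: f(0) = 0 → root; f(1) = 1.
Linear factors from roots: (t).
Complete factorization: f(t) = (t)^2·(t^2 + t + 1)^2.
Factor degrees with multiplicity: 1 + 1 + 2 + 2 = 6.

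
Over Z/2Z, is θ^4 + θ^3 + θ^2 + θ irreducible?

Write f(θ) = θ^4 + θ^3 + θ^2 + θ.
Check for roots in Z/2Z: f(0) = 0 → root; f(1) = 0 → root.
f(0) = 0, so (θ) divides f(θ); f is reducible.

No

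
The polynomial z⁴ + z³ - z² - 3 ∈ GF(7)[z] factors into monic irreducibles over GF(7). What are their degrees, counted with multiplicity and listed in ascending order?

Write f(z) = z⁴ + z³ - z² - 3.
Linear factors from roots: (z + 3).
Complete factorization: f(z) = (z + 3)·(z³ - 2z² - 2z - 1).
Factor degrees with multiplicity: 1 + 3 = 4.

1, 3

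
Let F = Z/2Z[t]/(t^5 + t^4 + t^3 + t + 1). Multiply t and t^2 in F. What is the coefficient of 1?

0

Multiply in Z/2Z[t]: (t)·(t^2) = t^3.
Reduced: t^3.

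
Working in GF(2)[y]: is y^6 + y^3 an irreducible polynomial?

No

Write f(y) = y^6 + y^3.
Check for roots in GF(2): f(0) = 0 → root; f(1) = 0 → root.
f(0) = 0, so (y) divides f(y); f is reducible.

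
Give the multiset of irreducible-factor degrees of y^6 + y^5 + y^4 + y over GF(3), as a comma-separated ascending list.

Write h(y) = y^6 + y^5 + y^4 + y.
Roots in GF(3): h(0) = 0 → root; h(1) = 1; h(2) = 0 → root.
Linear factors from roots: (y), (y + 1).
Complete factorization: h(y) = (y)·(y + 1)·(y^4 + y^2 + 2y + 1).
Factor degrees with multiplicity: 1 + 1 + 4 = 6.

1, 1, 4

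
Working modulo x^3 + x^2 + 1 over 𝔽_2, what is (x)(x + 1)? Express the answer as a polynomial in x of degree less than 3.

x^2 + x

Multiply in 𝔽_2[x]: (x)·(x + 1) = x^2 + x.
Reduced: x^2 + x.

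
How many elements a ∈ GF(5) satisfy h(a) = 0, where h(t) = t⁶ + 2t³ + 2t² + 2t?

Evaluate at each of the 5 elements of GF(5):
h(0) = 0 → root; h(1) = 2; h(2) = 2; h(3) = 2; h(4) = 4.
Roots: {0}.

1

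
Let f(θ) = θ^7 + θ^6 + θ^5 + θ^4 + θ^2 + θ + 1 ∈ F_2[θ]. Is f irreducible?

Yes

Check for roots in F_2: f(0) = 1; f(1) = 1.
No roots, so no linear factors.
Monic irreducibles of degree 2 over GF(2): θ^2 + θ + 1.
None of them divide f (all give nonzero remainder).
Monic irreducibles of degree 3 over GF(2): θ^3 + θ + 1, θ^3 + θ^2 + 1.
None of them divide f (all give nonzero remainder).
No irreducible factor of degree ≤ 3 exists, so f is irreducible over GF(2).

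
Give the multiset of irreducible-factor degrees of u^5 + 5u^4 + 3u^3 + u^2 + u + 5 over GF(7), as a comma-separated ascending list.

1, 2, 2

Write g(u) = u^5 + 5u^4 + 3u^3 + u^2 + u + 5.
Linear factors from roots: (u + 5).
Complete factorization: g(u) = (u + 5)·(u^2 + 3u + 6)·(u^2 + 4u + 6).
Factor degrees with multiplicity: 1 + 2 + 2 = 5.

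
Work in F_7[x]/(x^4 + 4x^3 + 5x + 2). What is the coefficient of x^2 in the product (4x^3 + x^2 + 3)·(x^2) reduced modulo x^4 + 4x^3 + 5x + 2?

4

Multiply in F_7[x]: (4x^3 + x^2 + 3)·(x^2) = 4x^5 + x^4 + 3x^2.
Reduce using x^4 ≡ 3x^3 + 2x + 5 (mod x^4 + 4x^3 + 5x + 2).
Reduced: 4x^3 + 4x^2 + 4x + 2.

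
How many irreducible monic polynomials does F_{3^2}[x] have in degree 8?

5380020

Gauss's count: N_{9}(8) = (1/8) Σ_{d|8} μ(8/d)·9^d.
Divisors of 8: 1, 2, 4, 8; μ(8/d) for each: 0, 0, -1, 1.
Σ = − 9^4 + 9^8 = 43040160.
N = 43040160/8 = 5380020.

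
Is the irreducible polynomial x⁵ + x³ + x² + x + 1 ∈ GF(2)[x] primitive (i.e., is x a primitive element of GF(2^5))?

Write f(x) = x⁵ + x³ + x² + x + 1.
|GF(2^5)^×| = 2^5 − 1 = 31. Prime factorization: 31 = 31.
f is primitive ⇔ x has order 31 in GF(2)[x]/(f), i.e. x^(31/q) ≠ 1 for each prime q | 31.
x^(1) mod f = x.
None equal 1, so x has full order 31; f is primitive.

Yes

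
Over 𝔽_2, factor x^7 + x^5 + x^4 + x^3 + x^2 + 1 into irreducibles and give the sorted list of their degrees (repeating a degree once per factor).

Write g(x) = x^7 + x^5 + x^4 + x^3 + x^2 + 1.
Roots in 𝔽_2: g(0) = 1; g(1) = 0 → root.
Linear factors from roots: (x + 1).
Complete factorization: g(x) = (x + 1)·(x^2 + x + 1)^3.
Factor degrees with multiplicity: 1 + 2 + 2 + 2 = 7.

1, 2, 2, 2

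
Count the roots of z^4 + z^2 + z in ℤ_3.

2

Write P(z) = z^4 + z^2 + z.
Evaluate at each of the 3 elements of ℤ_3:
P(0) = 0 → root; P(1) = 0 → root; P(2) = 1.
Roots: {0, 1}.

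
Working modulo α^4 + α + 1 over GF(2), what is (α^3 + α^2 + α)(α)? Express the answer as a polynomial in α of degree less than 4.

Multiply in GF(2)[α]: (α^3 + α^2 + α)·(α) = α^4 + α^3 + α^2.
Reduce using α^4 ≡ α + 1 (mod α^4 + α + 1).
Reduced: α^3 + α^2 + α + 1.

α^3 + α^2 + α + 1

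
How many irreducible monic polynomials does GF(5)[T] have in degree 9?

217000

The number of monic irreducibles of degree 9 over GF(5) is (1/9)·Σ_{d∣9} μ(9/d) 5^d.
Divisors of 9: 1, 3, 9; μ(9/d) for each: 0, -1, 1.
Σ = − 5^3 + 5^9 = 1953000.
N = 1953000/9 = 217000.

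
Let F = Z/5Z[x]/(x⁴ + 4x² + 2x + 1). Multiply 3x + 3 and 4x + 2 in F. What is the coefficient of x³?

0

Multiply in Z/5Z[x]: (3x + 3)·(4x + 2) = 2x² + 3x + 1.
Reduced: 2x² + 3x + 1.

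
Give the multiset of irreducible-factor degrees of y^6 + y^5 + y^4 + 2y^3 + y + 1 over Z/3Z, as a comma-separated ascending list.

Write f(y) = y^6 + y^5 + y^4 + 2y^3 + y + 1.
Roots in Z/3Z: f(0) = 1; f(1) = 1; f(2) = 2.
Complete factorization: f(y) = (y^6 + y^5 + y^4 + 2y^3 + y + 1).
Factor degrees with multiplicity: 6 = 6.

6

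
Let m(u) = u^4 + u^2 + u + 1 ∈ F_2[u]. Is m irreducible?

No

Check for roots in F_2: m(0) = 1; m(1) = 0 → root.
m(1) = 0, so (u − 1) divides m(u); m is reducible.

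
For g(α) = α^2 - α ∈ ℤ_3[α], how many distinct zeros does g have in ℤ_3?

Evaluate at each of the 3 elements of ℤ_3:
g(0) = 0 → root; g(1) = 0 → root; g(2) = 2.
Roots: {0, 1}.

2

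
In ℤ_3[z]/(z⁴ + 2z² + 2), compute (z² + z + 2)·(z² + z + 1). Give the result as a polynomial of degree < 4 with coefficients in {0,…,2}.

2z^3 + 2z^2

Multiply in ℤ_3[z]: (z² + z + 2)·(z² + z + 1) = z⁴ + 2z³ + z² + 2.
Reduce using z⁴ ≡ z² + 1 (mod z⁴ + 2z² + 2).
Reduced: 2z³ + 2z².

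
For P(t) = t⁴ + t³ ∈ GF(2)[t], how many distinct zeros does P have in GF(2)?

Evaluate at each of the 2 elements of GF(2):
P(0) = 0 → root; P(1) = 0 → root.
Roots: {0, 1}.

2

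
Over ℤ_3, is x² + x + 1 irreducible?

No

Write m(x) = x² + x + 1.
Check for roots in ℤ_3: m(0) = 1; m(1) = 0 → root; m(2) = 1.
m(1) = 0, so (x − 1) divides m(x); m is reducible.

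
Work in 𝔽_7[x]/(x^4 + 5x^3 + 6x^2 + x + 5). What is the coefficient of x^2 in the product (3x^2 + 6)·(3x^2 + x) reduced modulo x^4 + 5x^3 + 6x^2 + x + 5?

6

Multiply in 𝔽_7[x]: (3x^2 + 6)·(3x^2 + x) = 2x^4 + 3x^3 + 4x^2 + 6x.
Reduce using x^4 ≡ 2x^3 + x^2 + 6x + 2 (mod x^4 + 5x^3 + 6x^2 + x + 5).
Reduced: 6x^2 + 4x + 4.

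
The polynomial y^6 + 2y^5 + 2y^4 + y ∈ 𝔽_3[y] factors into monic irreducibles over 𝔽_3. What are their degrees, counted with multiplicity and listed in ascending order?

Write f(y) = y^6 + 2y^5 + 2y^4 + y.
Roots in 𝔽_3: f(0) = 0 → root; f(1) = 0 → root; f(2) = 0 → root.
Linear factors from roots: (y), (y + 2), (y + 1).
Complete factorization: f(y) = (y)·(y + 2)·(y + 1)^2·(y^2 + y + 2).
Factor degrees with multiplicity: 1 + 1 + 1 + 1 + 2 = 6.

1, 1, 1, 1, 2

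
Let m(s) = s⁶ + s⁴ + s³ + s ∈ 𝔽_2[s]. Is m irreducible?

Check for roots in 𝔽_2: m(0) = 0 → root; m(1) = 0 → root.
m(0) = 0, so (s) divides m(s); m is reducible.

No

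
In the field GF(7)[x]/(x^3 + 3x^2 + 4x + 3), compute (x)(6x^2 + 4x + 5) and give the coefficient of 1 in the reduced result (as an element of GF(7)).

3

Multiply in GF(7)[x]: (x)·(6x^2 + 4x + 5) = 6x^3 + 4x^2 + 5x.
Reduce using x^3 ≡ 4x^2 + 3x + 4 (mod x^3 + 3x^2 + 4x + 3).
Reduced: 2x + 3.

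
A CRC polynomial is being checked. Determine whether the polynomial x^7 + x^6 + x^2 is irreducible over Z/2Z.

No

Write P(x) = x^7 + x^6 + x^2.
Check for roots in Z/2Z: P(0) = 0 → root; P(1) = 1.
P(0) = 0, so (x) divides P(x); P is reducible.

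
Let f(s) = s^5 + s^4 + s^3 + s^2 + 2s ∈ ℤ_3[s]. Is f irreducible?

No

Check for roots in ℤ_3: f(0) = 0 → root; f(1) = 0 → root; f(2) = 1.
f(0) = 0, so (s) divides f(s); f is reducible.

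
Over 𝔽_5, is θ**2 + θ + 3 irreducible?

Write h(θ) = θ**2 + θ + 3.
Check for roots in 𝔽_5: h(0) = 3; h(1) = 0 → root; h(2) = 4; h(3) = 0 → root; h(4) = 3.
h(1) = 0, so (θ − 1) divides h(θ); h is reducible.

No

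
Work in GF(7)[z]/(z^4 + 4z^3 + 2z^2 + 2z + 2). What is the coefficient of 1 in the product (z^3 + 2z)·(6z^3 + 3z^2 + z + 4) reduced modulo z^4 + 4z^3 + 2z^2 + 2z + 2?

5

Multiply in GF(7)[z]: (z^3 + 2z)·(6z^3 + 3z^2 + z + 4) = 6z^6 + 3z^5 + 6z^4 + 3z^3 + 2z^2 + z.
Reduce using z^4 ≡ 3z^3 + 5z^2 + 5z + 5 (mod z^4 + 4z^3 + 2z^2 + 2z + 2).
Reduced: z^3 + 2z^2 + 6z + 5.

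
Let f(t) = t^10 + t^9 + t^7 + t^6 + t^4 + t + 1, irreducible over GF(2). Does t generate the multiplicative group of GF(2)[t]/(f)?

Yes

|GF(2^10)^×| = 2^10 − 1 = 1023. Prime factorization: 1023 = 3·11·31.
f is primitive ⇔ t has order 1023 in GF(2)[t]/(f), i.e. t^(1023/q) ≠ 1 for each prime q | 1023.
t^(341) mod f = t^8 + t^7 + t^5 + t + 1.
t^(93) mod f = t^6 + t^3 + t^2.
t^(33) mod f = t^9 + t^8 + t^5 + t^2.
None equal 1, so t has full order 1023; f is primitive.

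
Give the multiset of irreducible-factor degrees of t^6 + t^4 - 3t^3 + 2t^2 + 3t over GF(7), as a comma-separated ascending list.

1, 1, 1, 3

Write g(t) = t^6 + t^4 - 3t^3 + 2t^2 + 3t.
Linear factors from roots: (t), (t - 2), (t - 3).
Complete factorization: g(t) = (t)·(t - 3)·(t - 2)·(t^3 - 2t^2 - t - 3).
Factor degrees with multiplicity: 1 + 1 + 1 + 3 = 6.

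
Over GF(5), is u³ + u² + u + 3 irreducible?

Write m(u) = u³ + u² + u + 3.
Check for roots in GF(5): m(0) = 3; m(1) = 1; m(2) = 2; m(3) = 2; m(4) = 2.
No roots. A degree-3 polynomial over a field with no linear factor is irreducible.

Yes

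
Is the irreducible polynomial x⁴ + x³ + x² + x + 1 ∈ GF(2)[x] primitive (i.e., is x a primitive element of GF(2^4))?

No

Write f(x) = x⁴ + x³ + x² + x + 1.
|GF(2^4)^×| = 2^4 − 1 = 15. Prime factorization: 15 = 3·5.
f is primitive ⇔ x has order 15 in GF(2)[x]/(f), i.e. x^(15/q) ≠ 1 for each prime q | 15.
x^(5) mod f = 1
x^(3) mod f = x³.
Since x^(5) = 1, the order of x divides 5 < 15; not primitive.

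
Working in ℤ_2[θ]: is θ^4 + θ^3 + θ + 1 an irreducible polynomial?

Write f(θ) = θ^4 + θ^3 + θ + 1.
Check for roots in ℤ_2: f(0) = 1; f(1) = 0 → root.
f(1) = 0, so (θ − 1) divides f(θ); f is reducible.

No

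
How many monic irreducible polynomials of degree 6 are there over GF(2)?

9

x^(2^6) − x is the product of all monic irreducibles of degree dividing 6; Möbius inversion gives N = (1/6) Σ μ(6/d)·2^d.
Divisors of 6: 1, 2, 3, 6; μ(6/d) for each: 1, -1, -1, 1.
Σ = 2^1 − 2^2 − 2^3 + 2^6 = 54.
N = 54/6 = 9.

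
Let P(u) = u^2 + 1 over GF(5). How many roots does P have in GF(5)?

2

Evaluate at each of the 5 elements of GF(5):
P(0) = 1; P(1) = 2; P(2) = 0 → root; P(3) = 0 → root; P(4) = 2.
Roots: {2, 3}.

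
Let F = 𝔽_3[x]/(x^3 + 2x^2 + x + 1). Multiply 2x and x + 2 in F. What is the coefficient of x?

Multiply in 𝔽_3[x]: (2x)·(x + 2) = 2x^2 + x.
Reduced: 2x^2 + x.

1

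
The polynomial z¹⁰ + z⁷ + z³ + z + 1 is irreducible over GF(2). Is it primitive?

Write f(z) = z¹⁰ + z⁷ + z³ + z + 1.
|GF(2^10)^×| = 2^10 − 1 = 1023. Prime factorization: 1023 = 3·11·31.
f is primitive ⇔ z has order 1023 in GF(2)[z]/(f), i.e. z^(1023/q) ≠ 1 for each prime q | 1023.
z^(341) mod f = z⁹ + z⁸ + z³.
z^(93) mod f = z⁹ + z⁵ + z³ + z + 1.
z^(33) mod f = z⁷ + z⁵ + z⁴ + z³ + z² + z.
None equal 1, so z has full order 1023; f is primitive.

Yes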